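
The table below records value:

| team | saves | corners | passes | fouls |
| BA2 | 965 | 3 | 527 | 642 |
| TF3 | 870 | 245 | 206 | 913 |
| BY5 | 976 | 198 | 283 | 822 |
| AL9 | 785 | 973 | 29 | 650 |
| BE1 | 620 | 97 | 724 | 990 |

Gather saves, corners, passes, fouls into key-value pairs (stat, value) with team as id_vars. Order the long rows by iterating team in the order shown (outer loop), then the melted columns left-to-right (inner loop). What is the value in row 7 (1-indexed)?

20 rows total (5 × 4). Row 7: index ⌊(7-1)/4⌋ = 1 into team → TF3; (7-1) mod 4 = 2 into the melted columns → passes.
So row 7 is (TF3, passes, 206); value = 206.

206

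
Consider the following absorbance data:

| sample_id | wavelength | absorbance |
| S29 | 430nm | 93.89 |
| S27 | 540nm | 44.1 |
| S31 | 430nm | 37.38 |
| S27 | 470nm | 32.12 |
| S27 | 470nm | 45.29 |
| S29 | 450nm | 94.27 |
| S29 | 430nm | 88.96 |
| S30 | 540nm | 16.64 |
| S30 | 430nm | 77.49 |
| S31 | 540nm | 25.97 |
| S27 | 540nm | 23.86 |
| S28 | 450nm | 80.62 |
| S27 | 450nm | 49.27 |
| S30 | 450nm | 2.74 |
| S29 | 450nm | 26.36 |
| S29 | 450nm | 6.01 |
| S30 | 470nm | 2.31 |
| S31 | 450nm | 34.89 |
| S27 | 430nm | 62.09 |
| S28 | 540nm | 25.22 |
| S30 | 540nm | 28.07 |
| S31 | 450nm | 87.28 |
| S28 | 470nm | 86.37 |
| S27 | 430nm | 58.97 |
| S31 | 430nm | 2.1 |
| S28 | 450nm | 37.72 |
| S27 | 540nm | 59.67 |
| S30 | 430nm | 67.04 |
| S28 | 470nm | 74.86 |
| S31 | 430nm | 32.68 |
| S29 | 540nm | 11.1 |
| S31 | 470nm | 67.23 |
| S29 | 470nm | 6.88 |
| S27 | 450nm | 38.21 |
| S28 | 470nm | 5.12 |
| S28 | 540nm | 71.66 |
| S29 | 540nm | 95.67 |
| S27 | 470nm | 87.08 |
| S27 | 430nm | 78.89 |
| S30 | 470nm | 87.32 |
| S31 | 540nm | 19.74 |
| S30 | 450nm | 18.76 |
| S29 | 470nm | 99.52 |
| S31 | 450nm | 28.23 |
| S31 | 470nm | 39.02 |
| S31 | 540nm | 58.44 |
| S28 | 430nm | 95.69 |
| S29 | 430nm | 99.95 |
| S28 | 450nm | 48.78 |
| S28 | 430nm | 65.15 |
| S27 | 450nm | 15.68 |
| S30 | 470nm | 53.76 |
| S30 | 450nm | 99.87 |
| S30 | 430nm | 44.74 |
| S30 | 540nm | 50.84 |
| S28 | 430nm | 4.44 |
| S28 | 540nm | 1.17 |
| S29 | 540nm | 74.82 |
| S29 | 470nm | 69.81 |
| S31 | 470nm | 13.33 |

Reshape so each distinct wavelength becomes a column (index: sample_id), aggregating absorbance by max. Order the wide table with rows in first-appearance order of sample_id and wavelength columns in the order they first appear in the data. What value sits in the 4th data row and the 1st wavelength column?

With rows in first-appearance order of sample_id, row 4 is sample_id=S30. wavelength columns in first-appearance order: 430nm, 540nm, 470nm, 450nm; column 1 is 430nm.
Long rows with sample_id=S30, wavelength=430nm: max(77.49, 67.04, 44.74) = 77.49.

77.49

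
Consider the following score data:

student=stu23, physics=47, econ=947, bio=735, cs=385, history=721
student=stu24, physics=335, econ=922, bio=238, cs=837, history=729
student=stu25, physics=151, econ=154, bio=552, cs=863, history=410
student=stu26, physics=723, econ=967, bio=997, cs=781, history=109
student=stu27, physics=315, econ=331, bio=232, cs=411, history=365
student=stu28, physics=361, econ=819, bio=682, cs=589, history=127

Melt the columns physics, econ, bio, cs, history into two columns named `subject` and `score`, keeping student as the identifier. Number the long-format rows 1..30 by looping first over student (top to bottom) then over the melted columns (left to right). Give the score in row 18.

997

30 rows total (6 × 5). Row 18: index ⌊(18-1)/5⌋ = 3 into student → stu26; (18-1) mod 5 = 2 into the melted columns → bio.
So row 18 is (stu26, bio, 997); score = 997.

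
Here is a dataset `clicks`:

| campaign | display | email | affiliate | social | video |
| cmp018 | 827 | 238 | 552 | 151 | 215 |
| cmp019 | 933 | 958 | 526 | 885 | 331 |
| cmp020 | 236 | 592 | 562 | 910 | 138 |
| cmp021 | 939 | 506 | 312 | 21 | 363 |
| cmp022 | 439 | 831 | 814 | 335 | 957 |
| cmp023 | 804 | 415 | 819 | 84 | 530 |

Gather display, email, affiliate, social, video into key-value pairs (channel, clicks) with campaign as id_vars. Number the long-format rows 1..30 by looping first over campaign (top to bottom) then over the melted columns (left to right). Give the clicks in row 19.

30 rows total (6 × 5). Row 19: index ⌊(19-1)/5⌋ = 3 into campaign → cmp021; (19-1) mod 5 = 3 into the melted columns → social.
So row 19 is (cmp021, social, 21); clicks = 21.

21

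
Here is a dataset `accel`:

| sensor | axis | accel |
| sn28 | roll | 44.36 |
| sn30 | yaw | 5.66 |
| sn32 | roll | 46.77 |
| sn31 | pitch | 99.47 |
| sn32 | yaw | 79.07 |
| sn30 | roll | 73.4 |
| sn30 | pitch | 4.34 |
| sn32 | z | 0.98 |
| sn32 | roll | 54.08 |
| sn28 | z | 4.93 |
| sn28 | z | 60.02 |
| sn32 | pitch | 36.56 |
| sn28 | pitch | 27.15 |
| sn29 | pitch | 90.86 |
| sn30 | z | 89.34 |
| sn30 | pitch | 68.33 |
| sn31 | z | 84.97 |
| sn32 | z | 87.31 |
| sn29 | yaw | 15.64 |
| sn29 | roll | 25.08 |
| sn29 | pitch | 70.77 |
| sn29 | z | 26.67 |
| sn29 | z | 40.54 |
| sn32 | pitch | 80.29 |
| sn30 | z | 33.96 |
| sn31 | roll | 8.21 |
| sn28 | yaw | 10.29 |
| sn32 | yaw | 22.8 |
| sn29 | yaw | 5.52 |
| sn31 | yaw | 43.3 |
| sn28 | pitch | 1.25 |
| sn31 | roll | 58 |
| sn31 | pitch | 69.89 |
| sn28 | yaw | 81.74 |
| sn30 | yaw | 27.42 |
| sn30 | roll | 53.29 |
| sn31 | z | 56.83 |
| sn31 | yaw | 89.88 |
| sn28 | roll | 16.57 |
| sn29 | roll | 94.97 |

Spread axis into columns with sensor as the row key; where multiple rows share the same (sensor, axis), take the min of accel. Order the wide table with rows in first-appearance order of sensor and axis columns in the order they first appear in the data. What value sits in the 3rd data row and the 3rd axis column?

36.56

With rows in first-appearance order of sensor, row 3 is sensor=sn32. axis columns in first-appearance order: roll, yaw, pitch, z; column 3 is pitch.
Long rows with sensor=sn32, axis=pitch: min(36.56, 80.29) = 36.56.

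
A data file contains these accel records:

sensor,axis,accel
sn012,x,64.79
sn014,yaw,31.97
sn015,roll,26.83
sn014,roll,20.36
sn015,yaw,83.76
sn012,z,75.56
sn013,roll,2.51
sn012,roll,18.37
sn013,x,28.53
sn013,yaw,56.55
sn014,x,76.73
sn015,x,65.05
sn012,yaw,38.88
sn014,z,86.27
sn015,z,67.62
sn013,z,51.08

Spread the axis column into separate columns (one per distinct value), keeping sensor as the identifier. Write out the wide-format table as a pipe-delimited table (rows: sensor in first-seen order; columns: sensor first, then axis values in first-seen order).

| sensor | x | yaw | roll | z |
| sn012 | 64.79 | 38.88 | 18.37 | 75.56 |
| sn014 | 76.73 | 31.97 | 20.36 | 86.27 |
| sn015 | 65.05 | 83.76 | 26.83 | 67.62 |
| sn013 | 28.53 | 56.55 | 2.51 | 51.08 |

Columns: sensor plus the 4 distinct axis values (x, yaw, roll, z).
For example, row sn012 column x takes accel=64.79 from the long row (sn012, x).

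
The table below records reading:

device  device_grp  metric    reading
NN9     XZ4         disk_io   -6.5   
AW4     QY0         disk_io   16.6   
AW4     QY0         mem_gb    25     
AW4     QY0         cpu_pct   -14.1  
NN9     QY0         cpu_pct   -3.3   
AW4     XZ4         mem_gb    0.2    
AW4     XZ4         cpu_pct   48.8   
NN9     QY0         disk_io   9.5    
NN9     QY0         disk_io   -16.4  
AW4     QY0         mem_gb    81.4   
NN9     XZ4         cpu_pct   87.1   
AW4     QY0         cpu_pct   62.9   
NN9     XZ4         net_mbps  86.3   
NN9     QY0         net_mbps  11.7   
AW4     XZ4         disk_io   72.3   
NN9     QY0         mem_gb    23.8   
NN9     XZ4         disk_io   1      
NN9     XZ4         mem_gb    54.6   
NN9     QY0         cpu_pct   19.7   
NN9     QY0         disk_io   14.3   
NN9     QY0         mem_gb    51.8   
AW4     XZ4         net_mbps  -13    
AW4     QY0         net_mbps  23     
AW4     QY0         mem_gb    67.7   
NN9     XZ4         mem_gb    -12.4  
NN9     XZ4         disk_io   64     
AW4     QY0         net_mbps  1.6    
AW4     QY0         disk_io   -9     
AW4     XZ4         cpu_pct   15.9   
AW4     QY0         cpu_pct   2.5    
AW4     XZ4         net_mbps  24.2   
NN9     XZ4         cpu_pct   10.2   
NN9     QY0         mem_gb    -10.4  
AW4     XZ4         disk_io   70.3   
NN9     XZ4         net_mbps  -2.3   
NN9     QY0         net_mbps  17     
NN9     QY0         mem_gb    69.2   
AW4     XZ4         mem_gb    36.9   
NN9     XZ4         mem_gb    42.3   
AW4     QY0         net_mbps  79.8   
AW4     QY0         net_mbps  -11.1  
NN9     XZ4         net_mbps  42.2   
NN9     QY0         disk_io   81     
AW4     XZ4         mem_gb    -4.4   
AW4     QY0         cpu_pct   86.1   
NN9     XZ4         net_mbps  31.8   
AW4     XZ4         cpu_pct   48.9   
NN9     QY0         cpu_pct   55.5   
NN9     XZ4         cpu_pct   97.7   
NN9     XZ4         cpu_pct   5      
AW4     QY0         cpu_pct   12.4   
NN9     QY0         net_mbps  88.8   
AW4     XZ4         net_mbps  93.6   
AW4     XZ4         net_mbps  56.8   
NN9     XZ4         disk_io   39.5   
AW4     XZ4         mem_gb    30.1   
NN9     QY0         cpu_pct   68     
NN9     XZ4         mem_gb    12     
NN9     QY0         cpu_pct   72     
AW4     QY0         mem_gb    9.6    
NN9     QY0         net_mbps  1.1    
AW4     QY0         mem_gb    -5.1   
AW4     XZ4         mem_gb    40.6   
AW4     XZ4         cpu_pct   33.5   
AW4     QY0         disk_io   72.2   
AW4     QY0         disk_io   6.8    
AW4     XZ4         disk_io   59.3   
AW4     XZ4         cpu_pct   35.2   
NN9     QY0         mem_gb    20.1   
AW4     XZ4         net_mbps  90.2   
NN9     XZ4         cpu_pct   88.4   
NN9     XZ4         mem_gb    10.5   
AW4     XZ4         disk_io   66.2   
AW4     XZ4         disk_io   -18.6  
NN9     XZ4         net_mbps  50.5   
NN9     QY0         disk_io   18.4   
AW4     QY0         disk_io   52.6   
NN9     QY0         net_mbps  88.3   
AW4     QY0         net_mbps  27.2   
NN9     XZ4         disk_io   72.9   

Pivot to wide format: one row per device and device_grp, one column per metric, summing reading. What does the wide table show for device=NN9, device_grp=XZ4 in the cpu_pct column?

Rows with device=NN9, device_grp=XZ4 and metric=cpu_pct: reading values are 87.1, 10.2, 97.7, 5, 88.4.
87.1 + 10.2 + 97.7 + 5 + 88.4 = 288.4.

288.4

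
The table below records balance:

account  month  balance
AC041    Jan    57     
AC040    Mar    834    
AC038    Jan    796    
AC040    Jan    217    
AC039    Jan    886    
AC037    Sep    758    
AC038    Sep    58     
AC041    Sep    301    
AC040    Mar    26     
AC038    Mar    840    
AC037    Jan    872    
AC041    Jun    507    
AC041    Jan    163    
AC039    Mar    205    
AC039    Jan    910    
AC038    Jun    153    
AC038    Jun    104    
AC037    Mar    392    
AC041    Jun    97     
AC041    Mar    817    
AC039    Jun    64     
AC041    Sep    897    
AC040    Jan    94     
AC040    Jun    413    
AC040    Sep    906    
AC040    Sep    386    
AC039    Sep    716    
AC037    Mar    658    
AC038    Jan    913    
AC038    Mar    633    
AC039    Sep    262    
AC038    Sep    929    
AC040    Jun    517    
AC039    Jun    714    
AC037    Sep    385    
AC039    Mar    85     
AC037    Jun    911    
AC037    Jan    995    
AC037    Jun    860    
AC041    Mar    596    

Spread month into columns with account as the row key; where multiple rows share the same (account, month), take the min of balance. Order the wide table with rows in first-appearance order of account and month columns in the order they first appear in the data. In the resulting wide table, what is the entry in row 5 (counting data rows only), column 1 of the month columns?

With rows in first-appearance order of account, row 5 is account=AC037. month columns in first-appearance order: Jan, Mar, Sep, Jun; column 1 is Jan.
Long rows with account=AC037, month=Jan: min(872, 995) = 872.

872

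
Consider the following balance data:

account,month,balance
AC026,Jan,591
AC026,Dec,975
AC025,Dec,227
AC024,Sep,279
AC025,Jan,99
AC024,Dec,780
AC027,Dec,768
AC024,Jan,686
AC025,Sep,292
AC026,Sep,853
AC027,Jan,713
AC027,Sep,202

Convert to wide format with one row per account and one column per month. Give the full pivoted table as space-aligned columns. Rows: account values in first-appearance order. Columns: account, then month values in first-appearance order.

Columns: account plus the 3 distinct month values (Jan, Dec, Sep).
For example, row AC026 column Jan takes balance=591 from the long row (AC026, Jan).

account  Jan  Dec  Sep
AC026    591  975  853
AC025    99   227  292
AC024    686  780  279
AC027    713  768  202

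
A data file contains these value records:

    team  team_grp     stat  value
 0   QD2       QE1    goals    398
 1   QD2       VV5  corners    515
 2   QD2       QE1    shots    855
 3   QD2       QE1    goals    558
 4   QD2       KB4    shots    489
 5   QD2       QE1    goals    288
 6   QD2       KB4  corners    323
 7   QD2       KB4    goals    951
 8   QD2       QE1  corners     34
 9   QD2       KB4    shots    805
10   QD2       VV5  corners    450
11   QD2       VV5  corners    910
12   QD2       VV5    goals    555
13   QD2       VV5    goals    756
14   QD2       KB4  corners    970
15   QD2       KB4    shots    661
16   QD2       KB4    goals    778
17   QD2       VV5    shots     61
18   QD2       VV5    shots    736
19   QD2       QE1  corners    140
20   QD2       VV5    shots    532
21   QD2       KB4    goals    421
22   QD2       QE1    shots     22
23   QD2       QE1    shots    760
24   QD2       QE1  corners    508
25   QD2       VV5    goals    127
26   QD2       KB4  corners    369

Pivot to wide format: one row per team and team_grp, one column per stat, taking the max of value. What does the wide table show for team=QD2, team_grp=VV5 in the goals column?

756

Rows with team=QD2, team_grp=VV5 and stat=goals: value values are 555, 756, 127.
max(555, 756, 127) = 756.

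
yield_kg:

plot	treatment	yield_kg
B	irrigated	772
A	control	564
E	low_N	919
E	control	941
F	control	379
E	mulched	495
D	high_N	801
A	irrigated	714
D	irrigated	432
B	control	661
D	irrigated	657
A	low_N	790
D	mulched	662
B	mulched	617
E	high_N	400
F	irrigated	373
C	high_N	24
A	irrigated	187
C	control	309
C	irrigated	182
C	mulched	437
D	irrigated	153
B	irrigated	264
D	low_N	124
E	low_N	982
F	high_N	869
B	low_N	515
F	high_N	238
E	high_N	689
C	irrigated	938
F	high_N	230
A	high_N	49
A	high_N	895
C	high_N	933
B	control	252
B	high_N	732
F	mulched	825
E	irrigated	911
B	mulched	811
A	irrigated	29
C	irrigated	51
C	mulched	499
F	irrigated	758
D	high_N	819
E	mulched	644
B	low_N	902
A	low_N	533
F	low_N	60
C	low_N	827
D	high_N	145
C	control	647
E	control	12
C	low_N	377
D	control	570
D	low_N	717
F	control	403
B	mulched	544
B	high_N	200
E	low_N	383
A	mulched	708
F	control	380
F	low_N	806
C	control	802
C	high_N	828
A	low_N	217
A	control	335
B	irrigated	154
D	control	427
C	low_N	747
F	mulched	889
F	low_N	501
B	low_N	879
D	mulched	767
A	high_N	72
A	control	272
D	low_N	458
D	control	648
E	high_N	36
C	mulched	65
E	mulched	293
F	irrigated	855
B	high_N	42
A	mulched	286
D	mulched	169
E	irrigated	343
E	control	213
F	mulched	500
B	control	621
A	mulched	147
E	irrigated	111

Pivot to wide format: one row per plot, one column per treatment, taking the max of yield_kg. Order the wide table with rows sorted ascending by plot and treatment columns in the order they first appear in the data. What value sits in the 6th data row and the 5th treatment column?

869

With rows sorted ascending by plot, row 6 is plot=F. treatment columns in first-appearance order: irrigated, control, low_N, mulched, high_N; column 5 is high_N.
Long rows with plot=F, treatment=high_N: max(869, 238, 230) = 869.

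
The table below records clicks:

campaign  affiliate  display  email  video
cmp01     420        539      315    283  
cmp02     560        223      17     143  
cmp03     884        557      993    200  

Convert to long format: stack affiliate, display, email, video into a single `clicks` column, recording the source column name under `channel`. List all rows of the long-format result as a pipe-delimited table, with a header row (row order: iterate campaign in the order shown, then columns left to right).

Each (campaign, column) pair becomes one row: 3 × 4 = 12 rows.
For example, (cmp01, affiliate) → clicks=420.

| campaign | channel | clicks |
| cmp01 | affiliate | 420 |
| cmp01 | display | 539 |
| cmp01 | email | 315 |
| cmp01 | video | 283 |
| cmp02 | affiliate | 560 |
| cmp02 | display | 223 |
| cmp02 | email | 17 |
| cmp02 | video | 143 |
| cmp03 | affiliate | 884 |
| cmp03 | display | 557 |
| cmp03 | email | 993 |
| cmp03 | video | 200 |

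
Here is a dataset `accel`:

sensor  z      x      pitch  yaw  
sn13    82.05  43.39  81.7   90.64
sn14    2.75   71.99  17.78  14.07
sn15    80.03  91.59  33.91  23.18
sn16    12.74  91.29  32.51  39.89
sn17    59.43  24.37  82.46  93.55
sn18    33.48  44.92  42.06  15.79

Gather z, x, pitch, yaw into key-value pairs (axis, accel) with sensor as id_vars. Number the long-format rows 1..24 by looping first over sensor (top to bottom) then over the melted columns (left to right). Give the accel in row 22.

44.92

24 rows total (6 × 4). Row 22: index ⌊(22-1)/4⌋ = 5 into sensor → sn18; (22-1) mod 4 = 1 into the melted columns → x.
So row 22 is (sn18, x, 44.92); accel = 44.92.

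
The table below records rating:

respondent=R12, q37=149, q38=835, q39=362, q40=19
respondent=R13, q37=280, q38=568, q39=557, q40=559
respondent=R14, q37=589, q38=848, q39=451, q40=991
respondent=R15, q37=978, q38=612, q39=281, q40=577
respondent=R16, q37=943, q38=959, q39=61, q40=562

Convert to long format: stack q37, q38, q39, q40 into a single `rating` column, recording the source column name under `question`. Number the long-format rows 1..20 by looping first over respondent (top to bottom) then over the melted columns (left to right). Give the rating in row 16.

577

20 rows total (5 × 4). Row 16: index ⌊(16-1)/4⌋ = 3 into respondent → R15; (16-1) mod 4 = 3 into the melted columns → q40.
So row 16 is (R15, q40, 577); rating = 577.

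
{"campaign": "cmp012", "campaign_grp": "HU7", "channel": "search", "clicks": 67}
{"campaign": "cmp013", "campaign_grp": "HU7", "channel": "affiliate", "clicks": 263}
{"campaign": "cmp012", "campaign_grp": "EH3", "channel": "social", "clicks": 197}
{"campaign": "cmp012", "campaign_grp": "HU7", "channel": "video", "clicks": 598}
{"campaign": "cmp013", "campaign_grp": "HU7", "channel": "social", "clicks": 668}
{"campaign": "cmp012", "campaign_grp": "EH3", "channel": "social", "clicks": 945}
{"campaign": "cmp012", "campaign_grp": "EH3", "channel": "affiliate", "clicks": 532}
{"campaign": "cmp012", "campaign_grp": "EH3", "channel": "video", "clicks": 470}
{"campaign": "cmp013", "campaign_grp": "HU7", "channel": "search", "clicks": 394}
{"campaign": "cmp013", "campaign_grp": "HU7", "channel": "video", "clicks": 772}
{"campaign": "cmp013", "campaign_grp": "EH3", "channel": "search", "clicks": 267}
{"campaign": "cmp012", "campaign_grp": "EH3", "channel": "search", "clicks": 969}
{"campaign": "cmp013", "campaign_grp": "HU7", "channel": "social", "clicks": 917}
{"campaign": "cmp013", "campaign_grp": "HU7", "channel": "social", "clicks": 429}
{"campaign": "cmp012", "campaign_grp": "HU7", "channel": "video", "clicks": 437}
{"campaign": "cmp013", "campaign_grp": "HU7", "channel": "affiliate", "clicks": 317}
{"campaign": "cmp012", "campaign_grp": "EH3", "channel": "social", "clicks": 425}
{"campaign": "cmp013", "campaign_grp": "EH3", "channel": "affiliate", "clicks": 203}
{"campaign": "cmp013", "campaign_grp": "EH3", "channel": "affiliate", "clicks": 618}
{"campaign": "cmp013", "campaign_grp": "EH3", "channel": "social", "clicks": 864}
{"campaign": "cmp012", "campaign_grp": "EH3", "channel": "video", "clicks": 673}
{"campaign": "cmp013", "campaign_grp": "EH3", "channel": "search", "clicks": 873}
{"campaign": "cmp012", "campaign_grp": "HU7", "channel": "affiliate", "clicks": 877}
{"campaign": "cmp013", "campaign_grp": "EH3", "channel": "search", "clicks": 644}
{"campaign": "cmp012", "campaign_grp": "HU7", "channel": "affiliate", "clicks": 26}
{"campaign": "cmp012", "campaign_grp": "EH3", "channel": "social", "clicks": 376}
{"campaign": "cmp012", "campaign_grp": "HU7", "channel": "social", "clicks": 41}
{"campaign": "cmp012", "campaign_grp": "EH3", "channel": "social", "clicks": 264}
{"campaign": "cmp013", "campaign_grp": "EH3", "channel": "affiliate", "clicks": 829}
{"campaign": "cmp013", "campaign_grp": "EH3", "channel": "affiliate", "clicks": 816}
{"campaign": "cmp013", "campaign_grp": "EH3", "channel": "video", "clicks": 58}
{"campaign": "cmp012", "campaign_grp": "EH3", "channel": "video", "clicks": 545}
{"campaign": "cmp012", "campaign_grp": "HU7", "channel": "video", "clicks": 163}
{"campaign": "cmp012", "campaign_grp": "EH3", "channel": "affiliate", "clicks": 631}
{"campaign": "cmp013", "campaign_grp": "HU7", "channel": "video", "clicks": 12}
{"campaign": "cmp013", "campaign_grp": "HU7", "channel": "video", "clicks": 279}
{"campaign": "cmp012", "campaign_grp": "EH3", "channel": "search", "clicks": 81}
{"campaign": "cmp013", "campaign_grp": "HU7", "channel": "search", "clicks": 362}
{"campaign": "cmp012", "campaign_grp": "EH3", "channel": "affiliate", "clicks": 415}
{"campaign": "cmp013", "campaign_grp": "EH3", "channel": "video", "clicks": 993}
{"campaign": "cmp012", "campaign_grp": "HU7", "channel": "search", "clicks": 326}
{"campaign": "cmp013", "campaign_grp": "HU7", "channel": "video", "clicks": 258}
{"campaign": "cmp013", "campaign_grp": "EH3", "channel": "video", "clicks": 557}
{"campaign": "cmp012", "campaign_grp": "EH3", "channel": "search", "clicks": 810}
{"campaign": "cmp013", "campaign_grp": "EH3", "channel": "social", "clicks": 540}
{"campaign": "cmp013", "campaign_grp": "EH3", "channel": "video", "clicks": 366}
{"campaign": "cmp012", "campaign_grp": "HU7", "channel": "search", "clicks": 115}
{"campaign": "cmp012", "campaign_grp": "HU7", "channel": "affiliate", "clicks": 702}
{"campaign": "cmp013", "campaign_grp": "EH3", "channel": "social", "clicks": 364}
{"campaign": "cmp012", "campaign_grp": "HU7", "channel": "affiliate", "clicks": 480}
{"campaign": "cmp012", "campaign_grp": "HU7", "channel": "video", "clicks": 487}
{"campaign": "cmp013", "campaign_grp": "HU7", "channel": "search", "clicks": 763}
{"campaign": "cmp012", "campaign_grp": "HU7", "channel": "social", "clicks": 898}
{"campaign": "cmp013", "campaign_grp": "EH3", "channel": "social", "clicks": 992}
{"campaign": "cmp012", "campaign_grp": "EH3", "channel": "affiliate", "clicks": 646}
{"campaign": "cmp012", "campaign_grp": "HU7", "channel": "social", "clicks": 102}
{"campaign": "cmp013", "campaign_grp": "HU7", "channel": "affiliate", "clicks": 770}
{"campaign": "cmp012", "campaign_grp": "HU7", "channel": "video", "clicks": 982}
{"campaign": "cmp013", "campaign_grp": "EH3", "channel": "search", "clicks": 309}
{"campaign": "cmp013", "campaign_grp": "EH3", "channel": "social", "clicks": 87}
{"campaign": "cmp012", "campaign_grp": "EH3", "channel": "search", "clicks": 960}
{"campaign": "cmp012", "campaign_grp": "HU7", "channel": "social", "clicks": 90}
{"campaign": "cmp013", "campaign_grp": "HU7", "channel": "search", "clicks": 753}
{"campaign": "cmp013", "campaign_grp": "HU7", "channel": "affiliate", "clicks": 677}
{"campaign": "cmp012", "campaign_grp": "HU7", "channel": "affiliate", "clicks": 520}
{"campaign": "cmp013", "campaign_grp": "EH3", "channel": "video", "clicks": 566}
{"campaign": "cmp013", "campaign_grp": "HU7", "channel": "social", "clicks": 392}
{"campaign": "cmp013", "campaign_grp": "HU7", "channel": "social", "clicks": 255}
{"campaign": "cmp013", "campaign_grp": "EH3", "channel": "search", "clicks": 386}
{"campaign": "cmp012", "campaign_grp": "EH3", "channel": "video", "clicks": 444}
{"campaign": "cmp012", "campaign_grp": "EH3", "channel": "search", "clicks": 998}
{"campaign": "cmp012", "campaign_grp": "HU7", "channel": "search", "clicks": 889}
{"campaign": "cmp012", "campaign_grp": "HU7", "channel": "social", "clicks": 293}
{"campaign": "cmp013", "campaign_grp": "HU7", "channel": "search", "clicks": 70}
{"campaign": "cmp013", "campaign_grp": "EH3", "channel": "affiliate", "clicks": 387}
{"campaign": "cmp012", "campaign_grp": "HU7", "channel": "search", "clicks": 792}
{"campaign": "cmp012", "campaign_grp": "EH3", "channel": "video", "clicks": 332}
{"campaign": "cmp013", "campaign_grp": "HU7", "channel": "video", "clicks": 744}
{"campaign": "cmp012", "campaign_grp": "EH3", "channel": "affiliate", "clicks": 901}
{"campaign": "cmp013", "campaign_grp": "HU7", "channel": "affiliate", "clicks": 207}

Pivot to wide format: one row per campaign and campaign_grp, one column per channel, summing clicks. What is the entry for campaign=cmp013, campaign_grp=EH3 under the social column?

2847

Rows with campaign=cmp013, campaign_grp=EH3 and channel=social: clicks values are 864, 540, 364, 992, 87.
864 + 540 + 364 + 992 + 87 = 2847.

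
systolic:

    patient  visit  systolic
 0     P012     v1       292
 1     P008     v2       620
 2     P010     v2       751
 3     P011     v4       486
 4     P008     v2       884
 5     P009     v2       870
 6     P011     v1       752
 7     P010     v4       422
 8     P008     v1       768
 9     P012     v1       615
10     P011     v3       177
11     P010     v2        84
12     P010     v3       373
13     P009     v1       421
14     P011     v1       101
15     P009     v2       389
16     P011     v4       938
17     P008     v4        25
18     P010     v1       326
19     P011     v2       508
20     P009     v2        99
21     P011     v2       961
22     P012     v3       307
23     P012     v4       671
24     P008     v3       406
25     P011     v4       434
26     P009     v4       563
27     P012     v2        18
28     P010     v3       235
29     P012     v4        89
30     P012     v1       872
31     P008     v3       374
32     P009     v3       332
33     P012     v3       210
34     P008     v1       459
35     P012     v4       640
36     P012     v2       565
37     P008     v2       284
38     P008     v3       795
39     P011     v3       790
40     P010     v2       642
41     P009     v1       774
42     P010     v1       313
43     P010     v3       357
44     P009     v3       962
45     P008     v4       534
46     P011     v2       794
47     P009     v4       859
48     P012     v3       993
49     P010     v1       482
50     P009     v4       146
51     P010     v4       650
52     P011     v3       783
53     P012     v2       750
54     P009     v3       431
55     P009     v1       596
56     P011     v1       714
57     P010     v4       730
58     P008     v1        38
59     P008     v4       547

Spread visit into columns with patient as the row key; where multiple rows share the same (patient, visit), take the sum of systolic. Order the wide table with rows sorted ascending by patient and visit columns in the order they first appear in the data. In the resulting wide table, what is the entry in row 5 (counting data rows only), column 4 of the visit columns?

With rows sorted ascending by patient, row 5 is patient=P012. visit columns in first-appearance order: v1, v2, v4, v3; column 4 is v3.
Long rows with patient=P012, visit=v3: 307 + 210 + 993 = 1510.

1510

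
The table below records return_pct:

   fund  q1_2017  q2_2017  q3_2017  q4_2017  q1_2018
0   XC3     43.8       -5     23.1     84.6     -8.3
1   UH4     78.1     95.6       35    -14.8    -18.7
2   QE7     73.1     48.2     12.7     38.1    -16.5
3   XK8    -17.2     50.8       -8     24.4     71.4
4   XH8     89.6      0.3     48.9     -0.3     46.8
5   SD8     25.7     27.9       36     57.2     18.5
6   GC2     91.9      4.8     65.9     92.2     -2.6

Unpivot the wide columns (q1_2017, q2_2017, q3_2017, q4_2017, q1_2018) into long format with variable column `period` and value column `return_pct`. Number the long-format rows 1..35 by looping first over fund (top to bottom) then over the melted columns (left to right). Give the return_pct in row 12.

35 rows total (7 × 5). Row 12: index ⌊(12-1)/5⌋ = 2 into fund → QE7; (12-1) mod 5 = 1 into the melted columns → q2_2017.
So row 12 is (QE7, q2_2017, 48.2); return_pct = 48.2.

48.2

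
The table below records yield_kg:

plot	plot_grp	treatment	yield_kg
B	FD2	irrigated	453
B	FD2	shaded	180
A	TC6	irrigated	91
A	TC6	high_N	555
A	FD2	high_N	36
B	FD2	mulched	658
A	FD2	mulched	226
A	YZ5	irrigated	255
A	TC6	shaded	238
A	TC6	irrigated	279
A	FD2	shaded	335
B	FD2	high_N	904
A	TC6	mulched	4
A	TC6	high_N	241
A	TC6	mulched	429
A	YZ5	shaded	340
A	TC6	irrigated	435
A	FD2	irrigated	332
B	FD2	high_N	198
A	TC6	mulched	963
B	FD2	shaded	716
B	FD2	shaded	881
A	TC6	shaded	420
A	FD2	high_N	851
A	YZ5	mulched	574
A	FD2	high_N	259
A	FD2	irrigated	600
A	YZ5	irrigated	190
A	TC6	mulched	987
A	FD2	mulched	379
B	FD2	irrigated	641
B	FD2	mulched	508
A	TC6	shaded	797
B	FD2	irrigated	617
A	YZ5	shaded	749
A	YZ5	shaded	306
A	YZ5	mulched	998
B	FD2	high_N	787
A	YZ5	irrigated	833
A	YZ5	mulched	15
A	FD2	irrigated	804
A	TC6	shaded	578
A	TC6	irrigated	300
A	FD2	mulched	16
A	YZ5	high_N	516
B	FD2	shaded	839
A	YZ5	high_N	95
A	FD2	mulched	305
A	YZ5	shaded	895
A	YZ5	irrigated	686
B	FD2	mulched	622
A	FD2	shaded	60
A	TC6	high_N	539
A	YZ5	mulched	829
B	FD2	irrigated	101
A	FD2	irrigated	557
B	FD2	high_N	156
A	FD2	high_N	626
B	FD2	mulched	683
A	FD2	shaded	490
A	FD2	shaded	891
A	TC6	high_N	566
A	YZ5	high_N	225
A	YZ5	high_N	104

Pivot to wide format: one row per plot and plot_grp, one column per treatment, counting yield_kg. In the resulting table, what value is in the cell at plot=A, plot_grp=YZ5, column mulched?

Rows with plot=A, plot_grp=YZ5 and treatment=mulched: yield_kg values are 574, 998, 15, 829.
4 rows match — count = 4.

4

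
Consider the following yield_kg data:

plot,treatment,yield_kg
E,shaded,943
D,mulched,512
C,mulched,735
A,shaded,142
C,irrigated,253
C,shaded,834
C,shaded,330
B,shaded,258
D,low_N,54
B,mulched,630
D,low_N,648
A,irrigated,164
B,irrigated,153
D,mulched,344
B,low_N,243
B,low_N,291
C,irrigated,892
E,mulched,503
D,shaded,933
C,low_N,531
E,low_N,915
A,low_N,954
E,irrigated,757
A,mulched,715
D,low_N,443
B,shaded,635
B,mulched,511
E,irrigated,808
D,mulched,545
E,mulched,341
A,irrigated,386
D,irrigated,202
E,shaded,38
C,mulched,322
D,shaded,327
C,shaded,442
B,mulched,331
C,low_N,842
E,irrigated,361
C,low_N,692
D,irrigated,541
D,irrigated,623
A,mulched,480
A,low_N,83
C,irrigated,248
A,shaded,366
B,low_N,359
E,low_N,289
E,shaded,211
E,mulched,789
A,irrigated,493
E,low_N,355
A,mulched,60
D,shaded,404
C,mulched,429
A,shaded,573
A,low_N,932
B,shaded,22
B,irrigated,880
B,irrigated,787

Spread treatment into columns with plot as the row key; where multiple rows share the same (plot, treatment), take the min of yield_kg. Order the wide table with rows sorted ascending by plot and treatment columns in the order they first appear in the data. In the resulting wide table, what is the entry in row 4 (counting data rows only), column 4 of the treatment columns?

54

With rows sorted ascending by plot, row 4 is plot=D. treatment columns in first-appearance order: shaded, mulched, irrigated, low_N; column 4 is low_N.
Long rows with plot=D, treatment=low_N: min(54, 648, 443) = 54.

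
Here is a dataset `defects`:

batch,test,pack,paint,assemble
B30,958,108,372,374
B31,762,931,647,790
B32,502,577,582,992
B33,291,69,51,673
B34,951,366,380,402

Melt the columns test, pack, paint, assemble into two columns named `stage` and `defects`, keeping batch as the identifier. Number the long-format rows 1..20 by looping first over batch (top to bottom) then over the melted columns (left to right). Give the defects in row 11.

20 rows total (5 × 4). Row 11: index ⌊(11-1)/4⌋ = 2 into batch → B32; (11-1) mod 4 = 2 into the melted columns → paint.
So row 11 is (B32, paint, 582); defects = 582.

582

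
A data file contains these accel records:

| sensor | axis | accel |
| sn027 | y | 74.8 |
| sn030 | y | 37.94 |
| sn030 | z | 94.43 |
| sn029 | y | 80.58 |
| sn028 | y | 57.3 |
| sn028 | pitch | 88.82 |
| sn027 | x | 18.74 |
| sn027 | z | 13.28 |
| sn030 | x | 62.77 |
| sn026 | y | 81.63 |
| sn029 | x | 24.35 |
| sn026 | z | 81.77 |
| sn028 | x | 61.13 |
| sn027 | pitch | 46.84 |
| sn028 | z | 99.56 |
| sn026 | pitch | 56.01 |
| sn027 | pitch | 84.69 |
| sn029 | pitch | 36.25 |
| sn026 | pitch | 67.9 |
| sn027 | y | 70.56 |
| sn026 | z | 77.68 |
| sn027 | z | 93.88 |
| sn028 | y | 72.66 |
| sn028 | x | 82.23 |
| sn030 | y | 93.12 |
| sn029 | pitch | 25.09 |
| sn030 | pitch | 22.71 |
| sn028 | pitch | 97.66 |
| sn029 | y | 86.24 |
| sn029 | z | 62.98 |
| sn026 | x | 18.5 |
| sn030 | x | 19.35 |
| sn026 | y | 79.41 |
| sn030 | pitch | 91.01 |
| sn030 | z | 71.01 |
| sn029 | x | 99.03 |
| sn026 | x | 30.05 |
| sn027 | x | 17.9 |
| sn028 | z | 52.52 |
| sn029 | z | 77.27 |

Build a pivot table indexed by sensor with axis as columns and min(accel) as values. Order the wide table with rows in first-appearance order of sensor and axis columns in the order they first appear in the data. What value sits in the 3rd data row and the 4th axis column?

With rows in first-appearance order of sensor, row 3 is sensor=sn029. axis columns in first-appearance order: y, z, pitch, x; column 4 is x.
Long rows with sensor=sn029, axis=x: min(24.35, 99.03) = 24.35.

24.35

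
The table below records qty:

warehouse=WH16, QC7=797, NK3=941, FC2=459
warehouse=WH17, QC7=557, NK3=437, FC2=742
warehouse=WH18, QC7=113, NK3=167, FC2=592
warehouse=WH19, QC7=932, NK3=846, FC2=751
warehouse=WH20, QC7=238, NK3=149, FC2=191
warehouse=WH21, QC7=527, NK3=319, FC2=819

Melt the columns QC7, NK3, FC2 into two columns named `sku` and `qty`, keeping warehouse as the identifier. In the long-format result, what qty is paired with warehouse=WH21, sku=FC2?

Unpivoting turns each (warehouse, wide-column) pair into one long row.
The wide cell at row WH21, column FC2 holds 819, so the long row (WH21, FC2) has qty=819.

819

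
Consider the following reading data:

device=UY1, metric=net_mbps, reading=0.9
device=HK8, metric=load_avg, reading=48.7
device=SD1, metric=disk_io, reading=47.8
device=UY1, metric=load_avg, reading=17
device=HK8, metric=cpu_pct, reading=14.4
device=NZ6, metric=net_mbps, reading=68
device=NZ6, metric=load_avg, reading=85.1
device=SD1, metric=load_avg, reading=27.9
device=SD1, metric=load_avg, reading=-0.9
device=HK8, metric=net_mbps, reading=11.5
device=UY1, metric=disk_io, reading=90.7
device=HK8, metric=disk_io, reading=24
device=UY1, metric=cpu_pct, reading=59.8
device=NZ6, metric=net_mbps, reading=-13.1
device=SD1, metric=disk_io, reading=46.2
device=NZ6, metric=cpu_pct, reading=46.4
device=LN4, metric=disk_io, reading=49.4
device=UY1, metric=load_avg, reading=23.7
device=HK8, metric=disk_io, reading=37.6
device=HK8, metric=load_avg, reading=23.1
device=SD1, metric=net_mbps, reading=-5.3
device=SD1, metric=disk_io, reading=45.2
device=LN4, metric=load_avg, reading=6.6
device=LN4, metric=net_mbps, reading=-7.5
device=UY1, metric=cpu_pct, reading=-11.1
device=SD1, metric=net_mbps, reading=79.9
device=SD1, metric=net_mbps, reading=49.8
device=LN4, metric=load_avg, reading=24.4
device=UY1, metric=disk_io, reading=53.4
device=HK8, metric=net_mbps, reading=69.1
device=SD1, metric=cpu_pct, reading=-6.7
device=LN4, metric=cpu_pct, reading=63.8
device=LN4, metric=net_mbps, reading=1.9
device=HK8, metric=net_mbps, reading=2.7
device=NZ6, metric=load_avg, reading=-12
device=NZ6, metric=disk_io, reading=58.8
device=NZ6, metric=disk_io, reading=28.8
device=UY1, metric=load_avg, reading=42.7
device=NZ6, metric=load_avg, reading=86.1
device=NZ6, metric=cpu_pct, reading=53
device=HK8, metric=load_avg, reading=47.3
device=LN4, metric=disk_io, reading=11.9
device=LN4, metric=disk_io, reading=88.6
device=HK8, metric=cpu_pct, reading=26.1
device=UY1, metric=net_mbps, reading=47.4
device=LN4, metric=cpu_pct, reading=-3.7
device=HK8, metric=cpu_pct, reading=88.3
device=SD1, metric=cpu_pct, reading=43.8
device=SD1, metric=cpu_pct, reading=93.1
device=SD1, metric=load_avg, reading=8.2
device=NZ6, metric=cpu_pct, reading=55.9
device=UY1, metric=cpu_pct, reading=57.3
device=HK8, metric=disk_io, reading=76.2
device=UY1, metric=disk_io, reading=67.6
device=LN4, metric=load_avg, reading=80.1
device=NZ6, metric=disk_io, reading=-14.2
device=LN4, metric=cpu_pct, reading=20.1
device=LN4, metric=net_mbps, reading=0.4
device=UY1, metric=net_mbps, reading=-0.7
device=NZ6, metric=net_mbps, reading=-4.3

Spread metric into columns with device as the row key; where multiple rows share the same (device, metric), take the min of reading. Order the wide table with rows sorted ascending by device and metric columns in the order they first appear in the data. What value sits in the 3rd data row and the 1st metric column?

-13.1

With rows sorted ascending by device, row 3 is device=NZ6. metric columns in first-appearance order: net_mbps, load_avg, disk_io, cpu_pct; column 1 is net_mbps.
Long rows with device=NZ6, metric=net_mbps: min(68, -13.1, -4.3) = -13.1.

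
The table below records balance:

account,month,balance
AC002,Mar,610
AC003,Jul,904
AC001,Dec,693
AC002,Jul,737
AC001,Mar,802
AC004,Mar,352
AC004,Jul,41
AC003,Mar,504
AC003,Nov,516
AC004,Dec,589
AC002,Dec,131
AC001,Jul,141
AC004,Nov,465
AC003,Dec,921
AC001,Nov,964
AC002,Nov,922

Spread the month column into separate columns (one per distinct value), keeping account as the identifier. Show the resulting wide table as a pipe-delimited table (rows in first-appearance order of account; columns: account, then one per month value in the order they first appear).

Columns: account plus the 4 distinct month values (Mar, Jul, Dec, Nov).
For example, row AC002 column Mar takes balance=610 from the long row (AC002, Mar).

| account | Mar | Jul | Dec | Nov |
| AC002 | 610 | 737 | 131 | 922 |
| AC003 | 504 | 904 | 921 | 516 |
| AC001 | 802 | 141 | 693 | 964 |
| AC004 | 352 | 41 | 589 | 465 |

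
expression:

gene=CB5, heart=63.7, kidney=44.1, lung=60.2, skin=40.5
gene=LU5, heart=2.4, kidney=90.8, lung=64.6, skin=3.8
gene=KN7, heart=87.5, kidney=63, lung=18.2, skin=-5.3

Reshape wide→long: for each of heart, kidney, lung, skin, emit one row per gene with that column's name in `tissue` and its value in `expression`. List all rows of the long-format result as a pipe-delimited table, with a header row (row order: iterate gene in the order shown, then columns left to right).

Each (gene, column) pair becomes one row: 3 × 4 = 12 rows.
For example, (CB5, heart) → expression=63.7.

| gene | tissue | expression |
| CB5 | heart | 63.7 |
| CB5 | kidney | 44.1 |
| CB5 | lung | 60.2 |
| CB5 | skin | 40.5 |
| LU5 | heart | 2.4 |
| LU5 | kidney | 90.8 |
| LU5 | lung | 64.6 |
| LU5 | skin | 3.8 |
| KN7 | heart | 87.5 |
| KN7 | kidney | 63 |
| KN7 | lung | 18.2 |
| KN7 | skin | -5.3 |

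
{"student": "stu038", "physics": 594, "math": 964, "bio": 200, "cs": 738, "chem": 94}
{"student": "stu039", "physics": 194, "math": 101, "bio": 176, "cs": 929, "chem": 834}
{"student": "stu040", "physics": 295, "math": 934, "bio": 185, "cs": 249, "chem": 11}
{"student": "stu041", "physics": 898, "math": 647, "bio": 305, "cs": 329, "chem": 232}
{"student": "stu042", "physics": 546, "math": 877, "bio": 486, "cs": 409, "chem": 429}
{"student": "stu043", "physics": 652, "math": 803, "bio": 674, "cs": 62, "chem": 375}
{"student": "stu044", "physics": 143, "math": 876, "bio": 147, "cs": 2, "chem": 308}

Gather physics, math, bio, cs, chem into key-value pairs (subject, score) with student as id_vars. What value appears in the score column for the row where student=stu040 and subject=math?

Unpivoting turns each (student, wide-column) pair into one long row.
The wide cell at row stu040, column math holds 934, so the long row (stu040, math) has score=934.

934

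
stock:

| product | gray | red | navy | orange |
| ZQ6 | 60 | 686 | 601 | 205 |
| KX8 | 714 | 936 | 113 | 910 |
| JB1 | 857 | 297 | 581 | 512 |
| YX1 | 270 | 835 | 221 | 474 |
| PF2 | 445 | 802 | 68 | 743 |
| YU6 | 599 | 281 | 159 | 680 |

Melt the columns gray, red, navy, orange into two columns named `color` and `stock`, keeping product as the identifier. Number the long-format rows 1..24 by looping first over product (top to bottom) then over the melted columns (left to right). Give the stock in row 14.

835

24 rows total (6 × 4). Row 14: index ⌊(14-1)/4⌋ = 3 into product → YX1; (14-1) mod 4 = 1 into the melted columns → red.
So row 14 is (YX1, red, 835); stock = 835.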